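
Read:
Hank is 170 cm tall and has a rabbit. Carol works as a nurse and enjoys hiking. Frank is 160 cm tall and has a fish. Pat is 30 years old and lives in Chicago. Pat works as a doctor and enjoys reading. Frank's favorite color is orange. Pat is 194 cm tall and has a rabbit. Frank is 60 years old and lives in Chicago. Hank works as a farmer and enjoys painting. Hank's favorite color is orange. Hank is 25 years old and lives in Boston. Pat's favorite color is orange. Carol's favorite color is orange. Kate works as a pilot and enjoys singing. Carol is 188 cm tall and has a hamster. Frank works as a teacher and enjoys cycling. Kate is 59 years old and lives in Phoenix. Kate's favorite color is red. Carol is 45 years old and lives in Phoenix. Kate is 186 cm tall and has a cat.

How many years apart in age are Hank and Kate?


25 vs 59, diff = 34

34


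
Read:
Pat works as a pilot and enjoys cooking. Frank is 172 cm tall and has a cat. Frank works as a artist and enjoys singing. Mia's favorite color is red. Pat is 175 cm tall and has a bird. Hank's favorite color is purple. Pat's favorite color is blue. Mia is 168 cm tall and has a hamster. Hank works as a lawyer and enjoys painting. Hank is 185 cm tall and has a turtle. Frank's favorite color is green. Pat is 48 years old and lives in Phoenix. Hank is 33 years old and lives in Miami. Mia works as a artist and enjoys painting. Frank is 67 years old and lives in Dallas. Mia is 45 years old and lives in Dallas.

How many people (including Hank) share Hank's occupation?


Hank is a lawyer. Count = 1

1


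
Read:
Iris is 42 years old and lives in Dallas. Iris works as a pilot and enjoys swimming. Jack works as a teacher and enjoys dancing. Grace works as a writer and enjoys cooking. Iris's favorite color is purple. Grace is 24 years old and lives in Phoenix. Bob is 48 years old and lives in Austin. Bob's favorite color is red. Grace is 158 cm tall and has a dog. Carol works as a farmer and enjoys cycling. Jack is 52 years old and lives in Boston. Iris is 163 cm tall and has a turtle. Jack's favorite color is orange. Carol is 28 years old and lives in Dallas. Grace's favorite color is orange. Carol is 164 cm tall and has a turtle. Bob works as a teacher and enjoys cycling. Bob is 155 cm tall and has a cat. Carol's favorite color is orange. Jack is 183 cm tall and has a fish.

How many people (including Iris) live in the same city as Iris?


Iris lives in Dallas. Count = 2

2


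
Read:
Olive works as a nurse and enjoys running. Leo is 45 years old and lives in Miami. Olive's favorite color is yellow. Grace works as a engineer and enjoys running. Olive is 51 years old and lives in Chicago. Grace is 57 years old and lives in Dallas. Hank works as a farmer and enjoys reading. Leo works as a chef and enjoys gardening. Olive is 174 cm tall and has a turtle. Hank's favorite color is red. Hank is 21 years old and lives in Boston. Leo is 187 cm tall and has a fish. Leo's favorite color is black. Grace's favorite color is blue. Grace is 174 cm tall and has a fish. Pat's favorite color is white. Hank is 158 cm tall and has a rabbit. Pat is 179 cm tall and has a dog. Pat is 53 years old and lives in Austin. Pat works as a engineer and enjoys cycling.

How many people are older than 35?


Filter: 4

4


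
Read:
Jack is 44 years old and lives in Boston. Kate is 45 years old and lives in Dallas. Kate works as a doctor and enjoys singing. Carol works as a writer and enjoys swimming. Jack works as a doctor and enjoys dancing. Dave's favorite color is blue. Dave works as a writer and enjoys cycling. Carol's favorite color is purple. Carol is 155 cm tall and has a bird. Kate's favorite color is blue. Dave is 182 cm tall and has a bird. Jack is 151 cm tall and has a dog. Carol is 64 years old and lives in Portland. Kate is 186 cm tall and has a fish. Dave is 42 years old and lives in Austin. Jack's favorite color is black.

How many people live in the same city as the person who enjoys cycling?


Person with hobby cycling is Dave, city Austin. Count = 1

1


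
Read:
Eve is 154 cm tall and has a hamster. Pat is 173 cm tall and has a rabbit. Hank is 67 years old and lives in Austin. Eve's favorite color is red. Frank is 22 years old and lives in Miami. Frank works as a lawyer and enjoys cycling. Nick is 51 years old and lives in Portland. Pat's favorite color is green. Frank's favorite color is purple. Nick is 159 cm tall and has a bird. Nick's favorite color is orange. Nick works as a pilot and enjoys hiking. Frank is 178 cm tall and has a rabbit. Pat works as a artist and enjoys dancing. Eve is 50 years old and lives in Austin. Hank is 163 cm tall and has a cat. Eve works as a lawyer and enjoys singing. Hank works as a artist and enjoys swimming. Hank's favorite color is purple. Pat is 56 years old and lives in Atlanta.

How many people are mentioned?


People: Nick, Pat, Frank, Eve, Hank. Count = 5

5


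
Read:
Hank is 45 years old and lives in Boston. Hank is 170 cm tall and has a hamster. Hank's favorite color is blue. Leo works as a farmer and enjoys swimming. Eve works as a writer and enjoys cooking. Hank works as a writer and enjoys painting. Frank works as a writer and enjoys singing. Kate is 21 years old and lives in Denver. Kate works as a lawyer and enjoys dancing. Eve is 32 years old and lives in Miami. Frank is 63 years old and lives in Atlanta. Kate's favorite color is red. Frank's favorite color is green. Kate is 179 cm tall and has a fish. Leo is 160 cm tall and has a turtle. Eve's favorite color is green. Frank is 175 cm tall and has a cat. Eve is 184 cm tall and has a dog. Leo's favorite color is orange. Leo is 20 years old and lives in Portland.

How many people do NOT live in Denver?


Not in Denver: 4

4


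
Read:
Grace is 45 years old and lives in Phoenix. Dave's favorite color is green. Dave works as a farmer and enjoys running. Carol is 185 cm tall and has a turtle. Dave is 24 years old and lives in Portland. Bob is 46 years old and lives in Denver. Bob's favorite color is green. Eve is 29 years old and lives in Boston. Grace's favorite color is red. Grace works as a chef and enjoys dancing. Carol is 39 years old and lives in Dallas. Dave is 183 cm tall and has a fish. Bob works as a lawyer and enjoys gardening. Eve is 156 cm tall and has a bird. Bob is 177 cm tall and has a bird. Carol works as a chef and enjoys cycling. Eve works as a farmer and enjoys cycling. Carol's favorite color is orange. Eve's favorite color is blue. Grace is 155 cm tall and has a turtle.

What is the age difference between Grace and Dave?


|45 - 24| = 21

21


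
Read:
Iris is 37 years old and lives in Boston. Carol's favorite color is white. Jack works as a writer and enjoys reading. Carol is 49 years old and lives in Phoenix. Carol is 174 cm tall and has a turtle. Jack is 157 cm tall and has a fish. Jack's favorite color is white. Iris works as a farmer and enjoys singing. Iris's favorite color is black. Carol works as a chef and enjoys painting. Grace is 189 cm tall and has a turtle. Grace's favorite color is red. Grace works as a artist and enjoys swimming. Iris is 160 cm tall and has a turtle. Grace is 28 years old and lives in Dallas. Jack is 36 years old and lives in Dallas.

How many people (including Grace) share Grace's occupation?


Grace is a artist. Count = 1

1


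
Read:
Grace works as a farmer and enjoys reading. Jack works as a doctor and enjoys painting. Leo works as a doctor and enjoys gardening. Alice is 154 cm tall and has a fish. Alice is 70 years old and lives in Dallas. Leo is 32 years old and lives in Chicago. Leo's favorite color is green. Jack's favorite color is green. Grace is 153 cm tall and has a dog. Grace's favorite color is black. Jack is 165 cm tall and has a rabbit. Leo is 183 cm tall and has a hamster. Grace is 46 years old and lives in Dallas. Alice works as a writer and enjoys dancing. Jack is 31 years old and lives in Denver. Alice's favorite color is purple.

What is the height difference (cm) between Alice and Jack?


|154 - 165| = 11

11


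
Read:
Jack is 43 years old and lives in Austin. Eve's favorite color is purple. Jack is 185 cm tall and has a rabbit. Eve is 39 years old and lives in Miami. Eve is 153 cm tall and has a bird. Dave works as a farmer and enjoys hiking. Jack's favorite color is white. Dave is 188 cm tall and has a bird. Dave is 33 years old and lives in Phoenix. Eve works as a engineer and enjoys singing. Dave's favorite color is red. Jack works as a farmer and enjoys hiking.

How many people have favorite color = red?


Count: 1

1


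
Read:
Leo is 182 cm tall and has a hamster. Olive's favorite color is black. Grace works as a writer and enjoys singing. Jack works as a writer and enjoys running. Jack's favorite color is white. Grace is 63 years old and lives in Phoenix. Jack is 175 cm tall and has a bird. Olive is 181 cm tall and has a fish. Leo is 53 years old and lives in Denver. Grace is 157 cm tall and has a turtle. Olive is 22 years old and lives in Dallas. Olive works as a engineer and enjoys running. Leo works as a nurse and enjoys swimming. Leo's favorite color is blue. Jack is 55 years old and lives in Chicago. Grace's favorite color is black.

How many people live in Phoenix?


Count in Phoenix: 1

1


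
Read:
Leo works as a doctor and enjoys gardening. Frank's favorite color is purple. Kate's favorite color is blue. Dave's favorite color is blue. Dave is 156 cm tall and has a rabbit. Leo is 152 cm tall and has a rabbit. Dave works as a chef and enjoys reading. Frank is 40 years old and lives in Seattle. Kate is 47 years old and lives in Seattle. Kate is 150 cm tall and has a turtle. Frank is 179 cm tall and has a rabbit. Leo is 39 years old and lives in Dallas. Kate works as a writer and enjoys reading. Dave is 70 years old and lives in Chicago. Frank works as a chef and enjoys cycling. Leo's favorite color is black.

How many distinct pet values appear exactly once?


Unique pet values: 1

1


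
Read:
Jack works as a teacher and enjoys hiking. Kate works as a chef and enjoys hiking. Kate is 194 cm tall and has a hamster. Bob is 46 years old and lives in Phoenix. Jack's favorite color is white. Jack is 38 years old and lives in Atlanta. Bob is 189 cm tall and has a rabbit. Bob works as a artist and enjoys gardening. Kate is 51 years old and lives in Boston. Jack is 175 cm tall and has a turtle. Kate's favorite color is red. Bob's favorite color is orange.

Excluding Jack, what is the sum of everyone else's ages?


Sum (excluding Jack): 97

97


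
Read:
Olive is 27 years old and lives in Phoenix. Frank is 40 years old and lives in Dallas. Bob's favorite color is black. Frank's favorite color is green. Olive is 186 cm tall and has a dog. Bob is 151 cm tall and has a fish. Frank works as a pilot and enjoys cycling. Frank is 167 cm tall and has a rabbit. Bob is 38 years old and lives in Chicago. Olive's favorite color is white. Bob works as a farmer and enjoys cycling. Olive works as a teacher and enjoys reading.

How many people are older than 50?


Filter: 0

0


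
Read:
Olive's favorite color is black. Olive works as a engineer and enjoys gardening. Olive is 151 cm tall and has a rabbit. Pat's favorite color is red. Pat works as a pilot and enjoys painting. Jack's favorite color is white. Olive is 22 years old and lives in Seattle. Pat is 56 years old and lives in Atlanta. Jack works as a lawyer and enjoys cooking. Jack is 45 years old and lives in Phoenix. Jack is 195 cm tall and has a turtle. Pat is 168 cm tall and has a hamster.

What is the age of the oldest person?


Oldest: Pat at 56

56


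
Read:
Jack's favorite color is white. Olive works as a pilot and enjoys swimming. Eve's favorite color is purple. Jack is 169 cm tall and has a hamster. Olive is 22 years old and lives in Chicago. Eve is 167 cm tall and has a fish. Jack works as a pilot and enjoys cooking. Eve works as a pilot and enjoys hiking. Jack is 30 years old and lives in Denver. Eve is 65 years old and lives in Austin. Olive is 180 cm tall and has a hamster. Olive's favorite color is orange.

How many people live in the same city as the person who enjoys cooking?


Person with hobby cooking is Jack, city Denver. Count = 1

1


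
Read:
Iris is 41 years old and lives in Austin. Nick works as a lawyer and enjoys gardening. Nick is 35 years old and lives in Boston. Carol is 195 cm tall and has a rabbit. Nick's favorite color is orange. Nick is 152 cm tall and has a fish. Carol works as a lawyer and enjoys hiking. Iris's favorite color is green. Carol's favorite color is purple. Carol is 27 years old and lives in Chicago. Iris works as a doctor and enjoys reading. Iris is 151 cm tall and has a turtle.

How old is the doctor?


The doctor is Iris, age 41

41


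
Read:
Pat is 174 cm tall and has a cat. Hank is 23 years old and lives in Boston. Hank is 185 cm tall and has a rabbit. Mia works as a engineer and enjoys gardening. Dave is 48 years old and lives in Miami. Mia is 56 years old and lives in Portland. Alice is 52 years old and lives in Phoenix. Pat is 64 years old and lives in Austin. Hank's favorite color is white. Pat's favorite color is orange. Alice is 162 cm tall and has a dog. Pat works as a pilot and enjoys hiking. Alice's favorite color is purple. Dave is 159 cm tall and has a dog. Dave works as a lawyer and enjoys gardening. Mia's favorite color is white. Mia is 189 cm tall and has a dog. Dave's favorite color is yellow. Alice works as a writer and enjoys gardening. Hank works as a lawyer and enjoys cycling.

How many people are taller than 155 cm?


Taller than 155: 5

5


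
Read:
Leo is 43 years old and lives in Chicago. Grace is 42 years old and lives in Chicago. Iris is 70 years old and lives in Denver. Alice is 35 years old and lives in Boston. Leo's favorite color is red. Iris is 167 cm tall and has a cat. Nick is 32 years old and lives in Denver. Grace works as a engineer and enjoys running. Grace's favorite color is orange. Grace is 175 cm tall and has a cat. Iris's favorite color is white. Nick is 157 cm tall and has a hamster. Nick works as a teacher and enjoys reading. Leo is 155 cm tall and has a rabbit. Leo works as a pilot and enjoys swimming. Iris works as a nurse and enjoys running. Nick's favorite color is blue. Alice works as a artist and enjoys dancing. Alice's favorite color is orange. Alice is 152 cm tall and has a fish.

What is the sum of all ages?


42+70+43+32+35 = 222

222


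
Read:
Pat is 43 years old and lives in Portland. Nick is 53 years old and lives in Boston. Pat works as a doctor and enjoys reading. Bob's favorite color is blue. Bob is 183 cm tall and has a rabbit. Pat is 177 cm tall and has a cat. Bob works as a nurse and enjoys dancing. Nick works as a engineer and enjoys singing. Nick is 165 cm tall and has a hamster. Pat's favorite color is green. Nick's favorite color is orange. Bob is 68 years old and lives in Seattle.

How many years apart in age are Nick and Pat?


53 vs 43, diff = 10

10


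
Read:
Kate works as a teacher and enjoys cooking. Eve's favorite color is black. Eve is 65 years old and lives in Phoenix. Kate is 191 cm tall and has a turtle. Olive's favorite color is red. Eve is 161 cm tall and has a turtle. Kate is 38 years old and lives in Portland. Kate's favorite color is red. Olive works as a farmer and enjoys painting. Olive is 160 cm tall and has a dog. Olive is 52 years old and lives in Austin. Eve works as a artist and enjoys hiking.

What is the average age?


Sum=155, n=3, avg=51.67

51.67


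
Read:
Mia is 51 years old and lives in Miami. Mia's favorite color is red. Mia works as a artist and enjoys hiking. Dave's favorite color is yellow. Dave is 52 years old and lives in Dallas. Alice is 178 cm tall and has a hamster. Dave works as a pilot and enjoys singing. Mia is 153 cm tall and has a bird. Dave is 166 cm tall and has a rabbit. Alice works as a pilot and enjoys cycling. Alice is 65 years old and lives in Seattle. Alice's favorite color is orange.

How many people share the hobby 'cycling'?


Count: 1

1


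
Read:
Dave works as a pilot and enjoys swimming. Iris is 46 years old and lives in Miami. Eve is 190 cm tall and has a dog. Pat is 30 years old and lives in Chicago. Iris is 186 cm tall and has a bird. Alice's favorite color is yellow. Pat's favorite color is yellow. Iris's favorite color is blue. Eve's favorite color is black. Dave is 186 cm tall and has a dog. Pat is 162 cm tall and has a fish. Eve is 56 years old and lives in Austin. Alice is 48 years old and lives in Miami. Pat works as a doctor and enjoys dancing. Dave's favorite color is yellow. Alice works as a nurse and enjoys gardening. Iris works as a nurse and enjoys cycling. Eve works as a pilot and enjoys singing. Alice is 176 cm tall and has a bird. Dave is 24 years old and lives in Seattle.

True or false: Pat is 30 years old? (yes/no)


Pat is actually 30. yes

yes


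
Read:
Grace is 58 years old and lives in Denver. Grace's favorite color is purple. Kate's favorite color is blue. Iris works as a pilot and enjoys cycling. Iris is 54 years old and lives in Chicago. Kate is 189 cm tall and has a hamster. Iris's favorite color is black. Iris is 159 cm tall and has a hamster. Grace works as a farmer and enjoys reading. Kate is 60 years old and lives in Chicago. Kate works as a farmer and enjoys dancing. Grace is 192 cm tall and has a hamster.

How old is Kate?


Kate is 60 years old

60


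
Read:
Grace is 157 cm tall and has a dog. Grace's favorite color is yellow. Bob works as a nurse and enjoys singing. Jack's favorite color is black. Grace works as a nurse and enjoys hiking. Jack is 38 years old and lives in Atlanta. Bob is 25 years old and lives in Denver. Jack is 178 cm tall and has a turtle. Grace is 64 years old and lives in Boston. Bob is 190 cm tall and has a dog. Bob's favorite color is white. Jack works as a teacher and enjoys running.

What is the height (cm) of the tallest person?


Tallest: Bob at 190 cm

190


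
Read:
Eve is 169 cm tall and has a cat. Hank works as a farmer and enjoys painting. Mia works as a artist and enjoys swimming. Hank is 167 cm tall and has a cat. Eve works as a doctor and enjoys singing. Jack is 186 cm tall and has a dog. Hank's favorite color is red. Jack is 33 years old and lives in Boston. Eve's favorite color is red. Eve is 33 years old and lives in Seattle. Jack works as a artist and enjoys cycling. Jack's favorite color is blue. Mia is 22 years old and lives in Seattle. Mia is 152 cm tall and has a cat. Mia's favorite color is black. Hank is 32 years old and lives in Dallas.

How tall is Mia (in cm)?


Mia is 152 cm tall

152


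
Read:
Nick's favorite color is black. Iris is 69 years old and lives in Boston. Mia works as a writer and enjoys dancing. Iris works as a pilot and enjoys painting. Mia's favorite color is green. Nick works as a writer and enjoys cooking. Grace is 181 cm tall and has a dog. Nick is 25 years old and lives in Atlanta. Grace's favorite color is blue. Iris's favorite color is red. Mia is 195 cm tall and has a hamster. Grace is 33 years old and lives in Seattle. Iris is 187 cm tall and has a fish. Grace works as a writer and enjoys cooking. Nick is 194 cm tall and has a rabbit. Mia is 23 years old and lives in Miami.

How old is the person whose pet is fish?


Person with pet=fish is Iris, age 69

69


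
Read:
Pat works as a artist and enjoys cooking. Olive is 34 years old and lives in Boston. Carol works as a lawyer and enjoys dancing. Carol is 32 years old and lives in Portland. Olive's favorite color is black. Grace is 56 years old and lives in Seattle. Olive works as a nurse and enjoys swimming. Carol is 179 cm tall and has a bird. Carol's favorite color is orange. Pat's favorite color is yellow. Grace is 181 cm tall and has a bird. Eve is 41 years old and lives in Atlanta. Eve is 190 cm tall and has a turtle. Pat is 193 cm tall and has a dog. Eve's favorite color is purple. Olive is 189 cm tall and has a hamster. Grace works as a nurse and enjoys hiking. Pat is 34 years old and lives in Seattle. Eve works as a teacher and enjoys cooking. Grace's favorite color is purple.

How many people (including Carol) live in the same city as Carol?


Carol lives in Portland. Count = 1

1


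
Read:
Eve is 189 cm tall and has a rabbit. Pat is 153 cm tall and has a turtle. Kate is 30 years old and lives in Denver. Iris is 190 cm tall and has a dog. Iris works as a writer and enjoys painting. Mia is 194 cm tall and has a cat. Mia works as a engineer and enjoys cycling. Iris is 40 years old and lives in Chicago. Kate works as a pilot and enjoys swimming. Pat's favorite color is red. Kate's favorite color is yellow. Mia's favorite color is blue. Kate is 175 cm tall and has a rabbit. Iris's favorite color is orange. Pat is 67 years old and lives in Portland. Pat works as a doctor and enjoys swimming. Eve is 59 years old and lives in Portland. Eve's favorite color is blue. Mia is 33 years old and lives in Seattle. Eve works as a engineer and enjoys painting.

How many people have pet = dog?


Count: 1

1


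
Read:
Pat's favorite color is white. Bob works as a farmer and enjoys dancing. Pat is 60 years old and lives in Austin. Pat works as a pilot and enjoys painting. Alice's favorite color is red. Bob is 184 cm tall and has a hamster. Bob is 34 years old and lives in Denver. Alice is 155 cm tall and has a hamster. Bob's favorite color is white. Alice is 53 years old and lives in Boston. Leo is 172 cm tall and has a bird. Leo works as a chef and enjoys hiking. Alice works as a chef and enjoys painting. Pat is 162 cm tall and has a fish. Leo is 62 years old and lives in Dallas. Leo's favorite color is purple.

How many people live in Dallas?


Count in Dallas: 1

1


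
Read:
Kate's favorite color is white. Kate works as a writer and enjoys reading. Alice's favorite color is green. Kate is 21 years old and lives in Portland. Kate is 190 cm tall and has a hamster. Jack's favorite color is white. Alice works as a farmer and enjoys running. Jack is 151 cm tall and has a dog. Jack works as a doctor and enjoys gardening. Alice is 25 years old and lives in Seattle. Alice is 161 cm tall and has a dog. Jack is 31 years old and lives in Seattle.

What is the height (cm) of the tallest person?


Tallest: Kate at 190 cm

190


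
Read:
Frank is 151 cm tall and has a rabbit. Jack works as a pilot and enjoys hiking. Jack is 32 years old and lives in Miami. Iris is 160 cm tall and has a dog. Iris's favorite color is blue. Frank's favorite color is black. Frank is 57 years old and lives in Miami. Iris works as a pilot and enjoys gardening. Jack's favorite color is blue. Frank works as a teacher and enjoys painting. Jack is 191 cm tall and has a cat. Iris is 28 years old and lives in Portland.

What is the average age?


Sum=117, n=3, avg=39

39


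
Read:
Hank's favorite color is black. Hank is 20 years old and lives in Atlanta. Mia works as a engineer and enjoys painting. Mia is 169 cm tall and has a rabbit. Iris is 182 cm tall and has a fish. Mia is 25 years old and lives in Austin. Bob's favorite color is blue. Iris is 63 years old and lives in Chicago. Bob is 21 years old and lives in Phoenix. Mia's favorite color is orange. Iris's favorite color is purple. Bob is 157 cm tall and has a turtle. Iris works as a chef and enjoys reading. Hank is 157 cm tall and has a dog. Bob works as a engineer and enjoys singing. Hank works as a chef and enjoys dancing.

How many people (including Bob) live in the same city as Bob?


Bob lives in Phoenix. Count = 1

1


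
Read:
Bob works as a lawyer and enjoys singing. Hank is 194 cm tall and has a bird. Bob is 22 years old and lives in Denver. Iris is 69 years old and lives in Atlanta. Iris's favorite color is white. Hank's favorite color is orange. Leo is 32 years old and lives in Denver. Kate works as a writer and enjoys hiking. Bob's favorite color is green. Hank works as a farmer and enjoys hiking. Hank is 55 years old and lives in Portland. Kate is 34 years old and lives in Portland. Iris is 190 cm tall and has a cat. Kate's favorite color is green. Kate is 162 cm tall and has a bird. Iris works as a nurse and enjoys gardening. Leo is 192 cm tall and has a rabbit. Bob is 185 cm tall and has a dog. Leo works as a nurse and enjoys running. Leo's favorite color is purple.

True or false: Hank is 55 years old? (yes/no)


Hank is actually 55. yes

yes


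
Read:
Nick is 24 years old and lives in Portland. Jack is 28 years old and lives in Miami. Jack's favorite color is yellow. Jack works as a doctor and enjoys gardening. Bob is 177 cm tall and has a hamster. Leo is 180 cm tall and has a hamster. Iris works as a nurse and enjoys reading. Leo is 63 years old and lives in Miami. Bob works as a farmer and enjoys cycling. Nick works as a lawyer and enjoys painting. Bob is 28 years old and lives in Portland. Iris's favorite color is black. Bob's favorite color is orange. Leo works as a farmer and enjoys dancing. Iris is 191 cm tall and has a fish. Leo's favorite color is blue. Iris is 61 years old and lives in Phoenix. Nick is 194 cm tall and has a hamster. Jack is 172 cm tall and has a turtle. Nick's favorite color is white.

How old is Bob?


Bob is 28 years old

28


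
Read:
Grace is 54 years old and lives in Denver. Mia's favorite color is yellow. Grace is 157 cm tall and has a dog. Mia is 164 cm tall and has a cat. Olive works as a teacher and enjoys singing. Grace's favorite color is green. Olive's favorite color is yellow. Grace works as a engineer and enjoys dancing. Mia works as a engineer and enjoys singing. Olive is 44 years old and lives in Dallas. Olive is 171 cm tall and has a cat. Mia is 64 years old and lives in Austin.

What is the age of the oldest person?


Oldest: Mia at 64

64


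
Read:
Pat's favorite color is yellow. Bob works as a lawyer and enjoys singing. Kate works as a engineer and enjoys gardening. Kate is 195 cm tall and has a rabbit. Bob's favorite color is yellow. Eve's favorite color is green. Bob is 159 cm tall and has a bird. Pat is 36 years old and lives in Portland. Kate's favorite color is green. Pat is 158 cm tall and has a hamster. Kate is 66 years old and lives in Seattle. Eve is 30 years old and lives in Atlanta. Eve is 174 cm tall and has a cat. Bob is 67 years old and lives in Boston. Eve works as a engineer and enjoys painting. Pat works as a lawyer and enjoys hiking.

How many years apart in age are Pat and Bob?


36 vs 67, diff = 31

31


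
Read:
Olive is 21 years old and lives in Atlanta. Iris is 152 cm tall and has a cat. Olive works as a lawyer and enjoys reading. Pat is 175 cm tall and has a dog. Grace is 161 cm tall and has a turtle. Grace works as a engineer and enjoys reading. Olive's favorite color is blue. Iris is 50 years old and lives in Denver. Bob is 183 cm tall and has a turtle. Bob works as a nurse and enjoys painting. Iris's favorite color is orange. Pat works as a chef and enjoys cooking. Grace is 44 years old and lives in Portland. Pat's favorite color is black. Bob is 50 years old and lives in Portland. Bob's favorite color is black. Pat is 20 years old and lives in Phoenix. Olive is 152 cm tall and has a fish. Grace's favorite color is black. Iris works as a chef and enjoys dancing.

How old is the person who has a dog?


Person with dog is Pat, age 20

20


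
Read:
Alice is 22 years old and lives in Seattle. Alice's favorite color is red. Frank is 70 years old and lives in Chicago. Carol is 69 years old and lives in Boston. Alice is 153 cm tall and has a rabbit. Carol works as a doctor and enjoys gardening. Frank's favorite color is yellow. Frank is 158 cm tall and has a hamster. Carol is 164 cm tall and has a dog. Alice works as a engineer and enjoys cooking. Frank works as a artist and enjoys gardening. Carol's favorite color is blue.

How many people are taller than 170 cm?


Taller than 170: 0

0


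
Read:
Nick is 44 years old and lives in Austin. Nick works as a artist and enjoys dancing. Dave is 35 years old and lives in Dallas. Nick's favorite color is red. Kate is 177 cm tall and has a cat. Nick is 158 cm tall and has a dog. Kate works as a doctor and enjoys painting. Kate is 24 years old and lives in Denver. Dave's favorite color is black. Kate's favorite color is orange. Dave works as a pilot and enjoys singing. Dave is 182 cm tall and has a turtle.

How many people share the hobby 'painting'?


Count: 1

1


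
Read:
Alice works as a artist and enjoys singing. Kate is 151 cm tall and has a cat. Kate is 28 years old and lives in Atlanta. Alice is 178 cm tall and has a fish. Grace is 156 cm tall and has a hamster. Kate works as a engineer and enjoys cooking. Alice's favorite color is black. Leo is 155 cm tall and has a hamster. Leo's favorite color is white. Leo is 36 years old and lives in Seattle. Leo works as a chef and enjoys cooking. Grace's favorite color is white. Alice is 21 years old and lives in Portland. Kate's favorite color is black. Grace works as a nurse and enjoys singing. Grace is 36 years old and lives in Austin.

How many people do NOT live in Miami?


Not in Miami: 4

4


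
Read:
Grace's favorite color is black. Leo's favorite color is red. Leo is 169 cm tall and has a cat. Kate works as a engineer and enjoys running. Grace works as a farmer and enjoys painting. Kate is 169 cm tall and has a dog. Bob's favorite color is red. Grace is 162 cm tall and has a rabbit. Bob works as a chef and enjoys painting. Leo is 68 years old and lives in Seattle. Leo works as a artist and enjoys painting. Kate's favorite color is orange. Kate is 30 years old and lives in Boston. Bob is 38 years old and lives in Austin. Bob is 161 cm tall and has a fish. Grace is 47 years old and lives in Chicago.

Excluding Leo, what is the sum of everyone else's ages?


Sum (excluding Leo): 115

115


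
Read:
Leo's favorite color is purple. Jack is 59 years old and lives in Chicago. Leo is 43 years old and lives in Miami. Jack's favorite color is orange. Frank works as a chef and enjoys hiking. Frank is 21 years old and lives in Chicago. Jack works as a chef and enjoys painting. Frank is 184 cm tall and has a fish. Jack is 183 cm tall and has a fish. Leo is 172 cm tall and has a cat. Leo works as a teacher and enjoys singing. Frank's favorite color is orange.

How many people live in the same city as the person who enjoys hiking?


Person with hobby hiking is Frank, city Chicago. Count = 2

2


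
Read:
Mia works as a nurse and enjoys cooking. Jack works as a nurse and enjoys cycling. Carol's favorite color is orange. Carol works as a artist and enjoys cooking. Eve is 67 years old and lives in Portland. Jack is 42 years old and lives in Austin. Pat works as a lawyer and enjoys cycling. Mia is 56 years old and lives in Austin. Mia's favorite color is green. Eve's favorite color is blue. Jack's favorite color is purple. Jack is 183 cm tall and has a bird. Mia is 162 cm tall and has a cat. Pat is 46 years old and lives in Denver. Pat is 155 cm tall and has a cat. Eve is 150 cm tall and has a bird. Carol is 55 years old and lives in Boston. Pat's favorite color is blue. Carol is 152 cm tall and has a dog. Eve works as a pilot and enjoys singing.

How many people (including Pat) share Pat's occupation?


Pat is a lawyer. Count = 1

1


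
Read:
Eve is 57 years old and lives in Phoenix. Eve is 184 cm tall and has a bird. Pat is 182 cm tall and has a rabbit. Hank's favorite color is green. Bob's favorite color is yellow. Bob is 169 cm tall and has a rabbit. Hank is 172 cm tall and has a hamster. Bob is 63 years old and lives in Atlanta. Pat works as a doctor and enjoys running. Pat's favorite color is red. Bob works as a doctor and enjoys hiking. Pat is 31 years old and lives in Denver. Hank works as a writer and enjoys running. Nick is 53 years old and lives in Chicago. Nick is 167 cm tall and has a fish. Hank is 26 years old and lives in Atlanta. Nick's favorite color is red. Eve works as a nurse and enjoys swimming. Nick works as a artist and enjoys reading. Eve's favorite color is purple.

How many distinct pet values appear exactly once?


Unique pet values: 3

3


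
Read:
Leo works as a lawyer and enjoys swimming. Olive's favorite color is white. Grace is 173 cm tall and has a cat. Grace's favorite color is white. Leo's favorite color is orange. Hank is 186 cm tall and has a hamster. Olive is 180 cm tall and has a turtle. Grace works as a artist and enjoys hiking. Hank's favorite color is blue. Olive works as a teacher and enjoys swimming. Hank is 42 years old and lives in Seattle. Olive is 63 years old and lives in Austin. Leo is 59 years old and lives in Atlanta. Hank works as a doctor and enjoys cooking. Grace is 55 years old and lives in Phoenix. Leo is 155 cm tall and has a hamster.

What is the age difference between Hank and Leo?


|42 - 59| = 17

17


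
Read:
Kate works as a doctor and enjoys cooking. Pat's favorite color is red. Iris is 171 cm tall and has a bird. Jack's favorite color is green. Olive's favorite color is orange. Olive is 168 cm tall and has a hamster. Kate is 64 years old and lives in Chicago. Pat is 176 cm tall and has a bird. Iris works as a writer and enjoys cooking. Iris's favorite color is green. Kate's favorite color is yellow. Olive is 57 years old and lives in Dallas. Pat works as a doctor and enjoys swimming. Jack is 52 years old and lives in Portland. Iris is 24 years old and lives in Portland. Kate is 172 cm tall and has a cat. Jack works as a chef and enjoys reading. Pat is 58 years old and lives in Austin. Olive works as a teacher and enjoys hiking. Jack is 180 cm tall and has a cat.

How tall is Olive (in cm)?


Olive is 168 cm tall

168


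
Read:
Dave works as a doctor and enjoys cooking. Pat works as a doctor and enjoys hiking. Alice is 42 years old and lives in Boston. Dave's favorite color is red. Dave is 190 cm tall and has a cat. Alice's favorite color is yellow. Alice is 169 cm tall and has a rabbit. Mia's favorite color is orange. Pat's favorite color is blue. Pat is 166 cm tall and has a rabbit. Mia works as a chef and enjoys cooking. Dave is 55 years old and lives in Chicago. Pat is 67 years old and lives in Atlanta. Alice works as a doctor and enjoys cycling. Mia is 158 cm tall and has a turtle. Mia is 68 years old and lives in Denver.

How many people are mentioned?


People: Pat, Alice, Dave, Mia. Count = 4

4


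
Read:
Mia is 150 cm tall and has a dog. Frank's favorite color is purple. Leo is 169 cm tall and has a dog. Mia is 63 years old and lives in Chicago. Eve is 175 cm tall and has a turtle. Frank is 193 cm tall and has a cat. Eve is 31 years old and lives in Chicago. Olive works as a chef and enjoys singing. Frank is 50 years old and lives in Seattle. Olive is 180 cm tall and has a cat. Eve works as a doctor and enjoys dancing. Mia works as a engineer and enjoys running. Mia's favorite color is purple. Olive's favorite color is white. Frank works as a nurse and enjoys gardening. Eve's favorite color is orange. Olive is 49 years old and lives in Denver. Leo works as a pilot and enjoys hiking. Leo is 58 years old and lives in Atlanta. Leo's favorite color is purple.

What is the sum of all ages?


58+49+63+50+31 = 251

251


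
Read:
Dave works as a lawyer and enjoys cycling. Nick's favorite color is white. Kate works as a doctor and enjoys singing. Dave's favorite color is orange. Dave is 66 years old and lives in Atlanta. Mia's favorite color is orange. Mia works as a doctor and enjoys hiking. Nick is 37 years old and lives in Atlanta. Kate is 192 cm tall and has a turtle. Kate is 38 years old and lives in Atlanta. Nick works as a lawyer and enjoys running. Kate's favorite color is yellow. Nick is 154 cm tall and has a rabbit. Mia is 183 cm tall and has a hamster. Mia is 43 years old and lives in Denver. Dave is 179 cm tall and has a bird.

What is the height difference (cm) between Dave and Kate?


|179 - 192| = 13

13


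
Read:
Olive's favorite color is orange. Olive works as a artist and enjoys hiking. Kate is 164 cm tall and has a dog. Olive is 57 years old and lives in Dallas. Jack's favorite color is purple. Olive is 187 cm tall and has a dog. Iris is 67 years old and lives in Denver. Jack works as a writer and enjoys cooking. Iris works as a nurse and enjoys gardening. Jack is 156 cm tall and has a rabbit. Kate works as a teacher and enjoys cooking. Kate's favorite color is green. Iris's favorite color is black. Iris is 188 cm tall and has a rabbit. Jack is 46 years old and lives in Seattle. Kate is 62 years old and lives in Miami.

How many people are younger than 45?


Filter: 0

0


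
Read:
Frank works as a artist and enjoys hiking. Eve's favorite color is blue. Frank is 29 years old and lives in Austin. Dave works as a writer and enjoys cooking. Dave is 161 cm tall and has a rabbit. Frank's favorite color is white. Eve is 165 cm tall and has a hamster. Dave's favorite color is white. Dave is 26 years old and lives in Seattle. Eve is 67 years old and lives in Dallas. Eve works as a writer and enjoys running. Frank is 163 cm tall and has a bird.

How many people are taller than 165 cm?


Taller than 165: 0

0


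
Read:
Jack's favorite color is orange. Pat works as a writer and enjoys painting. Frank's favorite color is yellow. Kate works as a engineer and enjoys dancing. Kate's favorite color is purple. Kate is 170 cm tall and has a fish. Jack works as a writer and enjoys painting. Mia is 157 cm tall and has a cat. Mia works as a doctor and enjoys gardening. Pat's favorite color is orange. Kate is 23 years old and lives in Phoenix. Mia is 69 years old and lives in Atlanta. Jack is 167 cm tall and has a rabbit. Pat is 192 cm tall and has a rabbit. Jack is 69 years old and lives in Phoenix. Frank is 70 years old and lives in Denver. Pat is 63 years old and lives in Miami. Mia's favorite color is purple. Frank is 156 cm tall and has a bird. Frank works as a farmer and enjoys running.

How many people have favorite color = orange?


Count: 2

2


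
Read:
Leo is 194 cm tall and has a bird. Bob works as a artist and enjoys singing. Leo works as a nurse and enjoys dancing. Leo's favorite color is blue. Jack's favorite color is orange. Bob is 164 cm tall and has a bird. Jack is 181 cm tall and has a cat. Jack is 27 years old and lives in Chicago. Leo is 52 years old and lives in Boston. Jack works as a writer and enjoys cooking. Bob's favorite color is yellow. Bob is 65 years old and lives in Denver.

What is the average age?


Sum=144, n=3, avg=48

48


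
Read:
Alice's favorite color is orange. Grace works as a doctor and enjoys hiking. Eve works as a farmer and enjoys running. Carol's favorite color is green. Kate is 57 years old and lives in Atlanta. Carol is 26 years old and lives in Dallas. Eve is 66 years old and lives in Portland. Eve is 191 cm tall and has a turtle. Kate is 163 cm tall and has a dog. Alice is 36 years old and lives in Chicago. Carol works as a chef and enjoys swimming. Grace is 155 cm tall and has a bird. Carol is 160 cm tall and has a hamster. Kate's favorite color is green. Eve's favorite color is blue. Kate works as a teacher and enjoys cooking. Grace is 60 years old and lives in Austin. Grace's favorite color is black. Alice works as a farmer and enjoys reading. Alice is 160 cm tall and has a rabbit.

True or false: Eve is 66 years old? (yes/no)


Eve is actually 66. yes

yes


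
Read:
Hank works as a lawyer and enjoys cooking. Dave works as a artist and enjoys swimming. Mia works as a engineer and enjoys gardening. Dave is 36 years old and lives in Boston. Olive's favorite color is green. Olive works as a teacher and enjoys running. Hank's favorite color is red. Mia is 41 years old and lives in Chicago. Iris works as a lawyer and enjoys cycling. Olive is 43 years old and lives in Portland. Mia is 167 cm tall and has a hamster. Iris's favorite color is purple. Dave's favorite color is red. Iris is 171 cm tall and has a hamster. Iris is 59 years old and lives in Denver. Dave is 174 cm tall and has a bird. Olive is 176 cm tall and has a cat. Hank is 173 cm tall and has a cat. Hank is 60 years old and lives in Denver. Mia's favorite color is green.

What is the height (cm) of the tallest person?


Tallest: Olive at 176 cm

176
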